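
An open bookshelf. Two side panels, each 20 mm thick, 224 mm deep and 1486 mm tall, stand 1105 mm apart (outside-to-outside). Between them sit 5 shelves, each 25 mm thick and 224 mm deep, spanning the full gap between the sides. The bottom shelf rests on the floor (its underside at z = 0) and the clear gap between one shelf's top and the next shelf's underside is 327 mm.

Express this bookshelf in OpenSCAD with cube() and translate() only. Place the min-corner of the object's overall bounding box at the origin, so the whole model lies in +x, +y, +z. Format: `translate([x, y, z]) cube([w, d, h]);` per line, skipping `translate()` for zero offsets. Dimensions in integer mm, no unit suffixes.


cube([20, 224, 1486]);
translate([1085, 0, 0]) cube([20, 224, 1486]);
translate([20, 0, 0]) cube([1065, 224, 25]);
translate([20, 0, 352]) cube([1065, 224, 25]);
translate([20, 0, 704]) cube([1065, 224, 25]);
translate([20, 0, 1056]) cube([1065, 224, 25]);
translate([20, 0, 1408]) cube([1065, 224, 25]);


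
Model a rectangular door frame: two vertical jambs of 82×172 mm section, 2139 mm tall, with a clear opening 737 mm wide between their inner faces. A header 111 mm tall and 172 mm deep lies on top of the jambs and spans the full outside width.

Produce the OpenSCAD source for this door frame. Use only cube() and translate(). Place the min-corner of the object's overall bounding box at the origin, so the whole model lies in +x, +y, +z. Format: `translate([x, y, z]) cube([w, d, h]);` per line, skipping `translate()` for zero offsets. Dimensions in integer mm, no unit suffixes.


cube([82, 172, 2139]);
translate([819, 0, 0]) cube([82, 172, 2139]);
translate([0, 0, 2139]) cube([901, 172, 111]);


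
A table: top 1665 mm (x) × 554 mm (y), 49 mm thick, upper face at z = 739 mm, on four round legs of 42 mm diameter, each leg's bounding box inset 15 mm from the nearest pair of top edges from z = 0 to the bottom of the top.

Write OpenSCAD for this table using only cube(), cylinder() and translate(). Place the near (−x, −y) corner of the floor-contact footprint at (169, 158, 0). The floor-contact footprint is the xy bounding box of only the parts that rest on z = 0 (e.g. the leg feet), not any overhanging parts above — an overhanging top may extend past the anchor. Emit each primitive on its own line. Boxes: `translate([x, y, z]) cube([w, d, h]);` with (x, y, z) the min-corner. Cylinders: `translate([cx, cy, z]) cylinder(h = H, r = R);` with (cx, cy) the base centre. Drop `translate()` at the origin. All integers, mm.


translate([154, 143, 690]) cube([1665, 554, 49]);
translate([190, 179, 0]) cylinder(h = 690, r = 21);
translate([1783, 179, 0]) cylinder(h = 690, r = 21);
translate([190, 661, 0]) cylinder(h = 690, r = 21);
translate([1783, 661, 0]) cylinder(h = 690, r = 21);


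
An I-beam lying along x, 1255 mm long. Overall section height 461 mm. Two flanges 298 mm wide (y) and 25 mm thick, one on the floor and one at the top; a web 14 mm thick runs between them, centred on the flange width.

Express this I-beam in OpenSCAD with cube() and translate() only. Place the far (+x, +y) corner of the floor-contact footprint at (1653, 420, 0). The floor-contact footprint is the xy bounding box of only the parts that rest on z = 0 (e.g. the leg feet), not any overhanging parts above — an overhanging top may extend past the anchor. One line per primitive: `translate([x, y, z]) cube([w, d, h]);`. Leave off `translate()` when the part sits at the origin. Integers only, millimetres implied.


translate([398, 122, 0]) cube([1255, 298, 25]);
translate([398, 264, 25]) cube([1255, 14, 411]);
translate([398, 122, 436]) cube([1255, 298, 25]);


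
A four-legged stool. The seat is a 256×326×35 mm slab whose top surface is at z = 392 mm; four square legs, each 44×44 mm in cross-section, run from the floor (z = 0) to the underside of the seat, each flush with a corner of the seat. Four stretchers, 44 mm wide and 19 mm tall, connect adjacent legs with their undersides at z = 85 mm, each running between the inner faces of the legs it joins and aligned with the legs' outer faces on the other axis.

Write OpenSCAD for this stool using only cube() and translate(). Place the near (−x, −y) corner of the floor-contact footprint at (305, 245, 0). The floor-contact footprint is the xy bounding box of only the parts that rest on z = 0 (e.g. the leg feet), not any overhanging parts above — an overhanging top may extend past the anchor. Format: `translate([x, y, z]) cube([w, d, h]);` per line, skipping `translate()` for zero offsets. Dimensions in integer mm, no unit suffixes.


// leg_h = 392 - 35 = 357
// stretcher span = 256 - 2*44 = 168
translate([305, 245, 357]) cube([256, 326, 35]);
translate([305, 245, 0]) cube([44, 44, 357]);
translate([517, 245, 0]) cube([44, 44, 357]);
translate([305, 527, 0]) cube([44, 44, 357]);
translate([517, 527, 0]) cube([44, 44, 357]);
translate([349, 245, 85]) cube([168, 44, 19]);
translate([349, 527, 85]) cube([168, 44, 19]);
translate([305, 289, 85]) cube([44, 238, 19]);
translate([517, 289, 85]) cube([44, 238, 19]);


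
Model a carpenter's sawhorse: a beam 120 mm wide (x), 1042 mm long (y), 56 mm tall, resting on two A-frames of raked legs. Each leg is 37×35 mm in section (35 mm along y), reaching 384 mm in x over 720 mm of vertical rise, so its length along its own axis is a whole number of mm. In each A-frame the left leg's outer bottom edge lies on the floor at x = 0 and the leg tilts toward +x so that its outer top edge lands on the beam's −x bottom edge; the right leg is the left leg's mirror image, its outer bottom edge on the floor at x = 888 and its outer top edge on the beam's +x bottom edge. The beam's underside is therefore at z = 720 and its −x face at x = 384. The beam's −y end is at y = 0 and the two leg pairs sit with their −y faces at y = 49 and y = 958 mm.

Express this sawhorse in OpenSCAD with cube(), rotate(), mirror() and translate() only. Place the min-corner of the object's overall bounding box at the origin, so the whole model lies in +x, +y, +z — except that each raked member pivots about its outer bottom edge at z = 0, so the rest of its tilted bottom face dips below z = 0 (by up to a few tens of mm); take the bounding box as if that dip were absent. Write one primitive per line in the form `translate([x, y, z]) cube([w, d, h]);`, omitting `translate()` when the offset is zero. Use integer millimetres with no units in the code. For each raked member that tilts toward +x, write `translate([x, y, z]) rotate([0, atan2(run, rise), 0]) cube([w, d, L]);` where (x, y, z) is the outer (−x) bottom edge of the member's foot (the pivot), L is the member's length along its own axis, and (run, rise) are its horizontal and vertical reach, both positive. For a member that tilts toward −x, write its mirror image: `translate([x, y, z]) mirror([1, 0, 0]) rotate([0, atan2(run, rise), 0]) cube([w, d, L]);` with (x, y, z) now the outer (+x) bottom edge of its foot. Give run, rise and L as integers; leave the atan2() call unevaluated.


translate([384, 0, 720]) cube([120, 1042, 56]);
translate([0, 49, 0]) rotate([0, atan2(384, 720), 0]) cube([37, 35, 816]);
translate([888, 49, 0]) mirror([1, 0, 0]) rotate([0, atan2(384, 720), 0]) cube([37, 35, 816]);
translate([0, 958, 0]) rotate([0, atan2(384, 720), 0]) cube([37, 35, 816]);
translate([888, 958, 0]) mirror([1, 0, 0]) rotate([0, atan2(384, 720), 0]) cube([37, 35, 816]);


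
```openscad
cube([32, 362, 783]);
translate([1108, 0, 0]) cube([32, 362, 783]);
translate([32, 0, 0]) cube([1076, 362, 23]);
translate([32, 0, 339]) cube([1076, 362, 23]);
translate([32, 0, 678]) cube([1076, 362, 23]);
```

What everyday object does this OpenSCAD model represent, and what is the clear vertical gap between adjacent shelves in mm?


A bookshelf. The clear shelf gap is 316 mm.

Two tall side panels with 3 horizontal boards between them — a bookshelf. The first two shelf undersides are at z = 0 and z = 339; with shelf thickness 23, the clear gap is 339 − 0 − 23 = 316 mm.


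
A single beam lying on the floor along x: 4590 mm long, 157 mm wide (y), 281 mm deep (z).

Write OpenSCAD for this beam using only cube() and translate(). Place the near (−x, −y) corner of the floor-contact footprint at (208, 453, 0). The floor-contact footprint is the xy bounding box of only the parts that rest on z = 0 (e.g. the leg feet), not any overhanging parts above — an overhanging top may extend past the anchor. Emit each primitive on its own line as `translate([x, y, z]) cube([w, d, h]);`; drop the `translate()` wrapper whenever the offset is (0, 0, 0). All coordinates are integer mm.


translate([208, 453, 0]) cube([4590, 157, 281]);


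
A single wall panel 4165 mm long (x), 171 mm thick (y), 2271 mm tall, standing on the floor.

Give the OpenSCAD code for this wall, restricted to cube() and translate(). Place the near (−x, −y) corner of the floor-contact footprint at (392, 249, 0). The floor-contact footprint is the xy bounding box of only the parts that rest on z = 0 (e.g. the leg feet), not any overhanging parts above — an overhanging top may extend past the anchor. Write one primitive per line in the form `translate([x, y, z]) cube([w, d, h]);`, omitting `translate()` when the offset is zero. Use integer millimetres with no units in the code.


translate([392, 249, 0]) cube([4165, 171, 2271]);


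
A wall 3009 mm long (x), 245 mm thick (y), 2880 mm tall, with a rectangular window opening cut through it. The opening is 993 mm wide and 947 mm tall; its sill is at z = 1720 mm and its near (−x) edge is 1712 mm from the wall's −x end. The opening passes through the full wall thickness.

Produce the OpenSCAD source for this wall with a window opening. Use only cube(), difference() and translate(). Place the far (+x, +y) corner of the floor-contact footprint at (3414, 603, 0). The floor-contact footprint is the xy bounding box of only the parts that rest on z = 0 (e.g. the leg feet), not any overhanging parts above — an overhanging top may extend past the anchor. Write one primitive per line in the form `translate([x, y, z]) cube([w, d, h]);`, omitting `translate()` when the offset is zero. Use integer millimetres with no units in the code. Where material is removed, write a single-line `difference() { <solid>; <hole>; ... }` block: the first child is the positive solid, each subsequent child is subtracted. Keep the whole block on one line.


difference() { translate([405, 358, 0]) cube([3009, 245, 2880]); translate([2117, 358, 1720]) cube([993, 245, 947]); }


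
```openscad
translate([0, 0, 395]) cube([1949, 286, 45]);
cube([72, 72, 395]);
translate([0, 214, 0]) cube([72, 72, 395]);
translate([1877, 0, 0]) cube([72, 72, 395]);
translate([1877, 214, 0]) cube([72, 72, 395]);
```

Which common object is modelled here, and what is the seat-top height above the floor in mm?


A bench. The seat-top height is 440 mm.

A long slab on four corner posts — a bench. The slab sits at z = 395 with thickness 45, so the top is 395 + 45 = 440 mm.


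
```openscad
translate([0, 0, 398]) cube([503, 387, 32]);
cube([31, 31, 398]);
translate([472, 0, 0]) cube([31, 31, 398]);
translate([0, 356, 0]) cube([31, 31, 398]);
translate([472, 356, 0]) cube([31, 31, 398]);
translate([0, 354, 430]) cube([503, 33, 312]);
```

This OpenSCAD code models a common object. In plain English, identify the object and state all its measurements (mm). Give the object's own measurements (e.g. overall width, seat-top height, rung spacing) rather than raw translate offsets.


A chair. The seat is a 503×387×32 mm slab with its top at z = 430 mm, on four 31×31 mm corner legs (flush with the seat edges, standing on z = 0). A flat backrest 33 mm thick, 312 mm tall, spans the full seat width and rises from the seat top along its +y edge, rear face flush with the rear of the seat.


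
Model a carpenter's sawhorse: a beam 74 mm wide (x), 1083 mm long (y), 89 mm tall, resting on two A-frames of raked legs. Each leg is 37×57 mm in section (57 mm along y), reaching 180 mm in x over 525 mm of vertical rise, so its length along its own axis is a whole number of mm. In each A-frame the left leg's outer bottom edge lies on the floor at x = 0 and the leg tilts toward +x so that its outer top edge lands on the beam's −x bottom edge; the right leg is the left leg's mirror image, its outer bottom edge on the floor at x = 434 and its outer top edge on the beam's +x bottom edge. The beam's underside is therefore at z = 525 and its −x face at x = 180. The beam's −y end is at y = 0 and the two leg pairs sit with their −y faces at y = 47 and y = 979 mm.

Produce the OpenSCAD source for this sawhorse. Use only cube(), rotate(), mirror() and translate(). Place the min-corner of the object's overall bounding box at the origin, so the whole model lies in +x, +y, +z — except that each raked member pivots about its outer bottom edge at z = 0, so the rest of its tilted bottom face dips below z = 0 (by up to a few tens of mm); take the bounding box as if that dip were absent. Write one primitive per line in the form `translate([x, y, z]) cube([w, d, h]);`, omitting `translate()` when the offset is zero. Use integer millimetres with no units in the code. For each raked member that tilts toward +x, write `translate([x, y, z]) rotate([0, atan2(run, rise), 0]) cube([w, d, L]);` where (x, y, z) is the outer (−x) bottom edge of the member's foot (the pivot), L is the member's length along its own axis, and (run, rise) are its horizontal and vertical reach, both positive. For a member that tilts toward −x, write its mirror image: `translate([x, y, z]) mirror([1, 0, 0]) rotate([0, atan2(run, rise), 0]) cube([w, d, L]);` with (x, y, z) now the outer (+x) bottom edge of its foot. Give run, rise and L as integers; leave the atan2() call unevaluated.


translate([180, 0, 525]) cube([74, 1083, 89]);
translate([0, 47, 0]) rotate([0, atan2(180, 525), 0]) cube([37, 57, 555]);
translate([434, 47, 0]) mirror([1, 0, 0]) rotate([0, atan2(180, 525), 0]) cube([37, 57, 555]);
translate([0, 979, 0]) rotate([0, atan2(180, 525), 0]) cube([37, 57, 555]);
translate([434, 979, 0]) mirror([1, 0, 0]) rotate([0, atan2(180, 525), 0]) cube([37, 57, 555]);


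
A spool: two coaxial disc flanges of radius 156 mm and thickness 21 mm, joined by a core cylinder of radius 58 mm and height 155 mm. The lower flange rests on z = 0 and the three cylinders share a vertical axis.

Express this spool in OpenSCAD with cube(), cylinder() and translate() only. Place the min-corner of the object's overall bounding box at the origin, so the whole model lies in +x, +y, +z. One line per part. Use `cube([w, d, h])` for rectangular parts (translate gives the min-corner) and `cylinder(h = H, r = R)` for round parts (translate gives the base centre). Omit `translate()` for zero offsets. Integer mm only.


translate([156, 156, 0]) cylinder(h = 21, r = 156);
translate([156, 156, 21]) cylinder(h = 155, r = 58);
translate([156, 156, 176]) cylinder(h = 21, r = 156);


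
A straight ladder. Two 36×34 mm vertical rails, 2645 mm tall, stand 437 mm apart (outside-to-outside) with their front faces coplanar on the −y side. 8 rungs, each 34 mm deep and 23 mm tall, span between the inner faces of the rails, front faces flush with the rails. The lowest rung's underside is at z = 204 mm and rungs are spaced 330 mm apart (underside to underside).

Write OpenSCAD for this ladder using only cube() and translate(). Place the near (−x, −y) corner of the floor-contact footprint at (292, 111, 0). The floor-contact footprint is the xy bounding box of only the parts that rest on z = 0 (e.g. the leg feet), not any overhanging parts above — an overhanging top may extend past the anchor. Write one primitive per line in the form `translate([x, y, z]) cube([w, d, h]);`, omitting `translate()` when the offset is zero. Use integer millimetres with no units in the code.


translate([292, 111, 0]) cube([36, 34, 2645]);
translate([693, 111, 0]) cube([36, 34, 2645]);
translate([328, 111, 204]) cube([365, 34, 23]);
translate([328, 111, 534]) cube([365, 34, 23]);
translate([328, 111, 864]) cube([365, 34, 23]);
translate([328, 111, 1194]) cube([365, 34, 23]);
translate([328, 111, 1524]) cube([365, 34, 23]);
translate([328, 111, 1854]) cube([365, 34, 23]);
translate([328, 111, 2184]) cube([365, 34, 23]);
translate([328, 111, 2514]) cube([365, 34, 23]);


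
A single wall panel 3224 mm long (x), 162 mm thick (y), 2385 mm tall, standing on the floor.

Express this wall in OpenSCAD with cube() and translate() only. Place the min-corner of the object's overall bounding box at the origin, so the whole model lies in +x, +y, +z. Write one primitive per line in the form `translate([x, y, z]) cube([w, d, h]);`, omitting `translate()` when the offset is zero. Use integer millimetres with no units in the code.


cube([3224, 162, 2385]);


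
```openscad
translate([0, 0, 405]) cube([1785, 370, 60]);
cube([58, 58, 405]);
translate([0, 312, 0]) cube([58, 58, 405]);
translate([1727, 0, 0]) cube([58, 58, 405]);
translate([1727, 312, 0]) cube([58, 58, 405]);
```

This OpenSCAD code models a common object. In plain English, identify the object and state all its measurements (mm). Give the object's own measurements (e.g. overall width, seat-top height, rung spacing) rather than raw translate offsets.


A long wooden bench with a 1785 mm (x) × 370 mm (y) seat, 60 mm thick, its top surface 465 mm above the floor. Four 58 mm square legs at the seat corners, flush with the edges, run from z = 0 to the seat underside.


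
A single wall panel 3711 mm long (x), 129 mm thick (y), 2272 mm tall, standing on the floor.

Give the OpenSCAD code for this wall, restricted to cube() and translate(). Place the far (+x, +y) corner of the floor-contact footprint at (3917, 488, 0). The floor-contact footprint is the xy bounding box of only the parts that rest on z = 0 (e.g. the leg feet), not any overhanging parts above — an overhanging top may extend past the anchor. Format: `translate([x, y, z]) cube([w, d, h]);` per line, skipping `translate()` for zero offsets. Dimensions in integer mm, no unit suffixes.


translate([206, 359, 0]) cube([3711, 129, 2272]);


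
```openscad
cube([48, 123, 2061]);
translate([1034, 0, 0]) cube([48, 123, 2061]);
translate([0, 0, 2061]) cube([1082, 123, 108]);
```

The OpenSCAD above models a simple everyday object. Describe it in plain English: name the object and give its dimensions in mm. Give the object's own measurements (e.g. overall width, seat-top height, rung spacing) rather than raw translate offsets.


A door frame. The clear opening is 986 mm wide and 2061 mm high. Two 48 mm wide jambs, 123 mm deep, stand either side of the opening from the floor to the top of the opening. A 108 mm thick head sits across the top of both jambs, spanning the full outside width of the frame.


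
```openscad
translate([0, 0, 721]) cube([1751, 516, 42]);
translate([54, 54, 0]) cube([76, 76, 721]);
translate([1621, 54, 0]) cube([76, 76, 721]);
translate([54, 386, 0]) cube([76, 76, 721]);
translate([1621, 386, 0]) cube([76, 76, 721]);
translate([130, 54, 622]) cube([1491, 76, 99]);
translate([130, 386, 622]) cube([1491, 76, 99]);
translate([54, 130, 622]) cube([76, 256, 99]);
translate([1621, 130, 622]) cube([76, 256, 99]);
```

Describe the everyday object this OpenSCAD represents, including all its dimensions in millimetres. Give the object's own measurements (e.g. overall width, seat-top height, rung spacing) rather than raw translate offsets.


A table: top 1751 mm (x) × 516 mm (y), 42 mm thick, upper face at z = 763 mm, on four 76×76 mm square legs, each inset 54 mm from the nearest pair of top edges from z = 0 to the bottom of the top. Four apron rails, 76 mm thick and 99 mm tall, run between adjacent legs with their top edges flush with the underside of the top and their outer faces flush with the legs' outer faces.


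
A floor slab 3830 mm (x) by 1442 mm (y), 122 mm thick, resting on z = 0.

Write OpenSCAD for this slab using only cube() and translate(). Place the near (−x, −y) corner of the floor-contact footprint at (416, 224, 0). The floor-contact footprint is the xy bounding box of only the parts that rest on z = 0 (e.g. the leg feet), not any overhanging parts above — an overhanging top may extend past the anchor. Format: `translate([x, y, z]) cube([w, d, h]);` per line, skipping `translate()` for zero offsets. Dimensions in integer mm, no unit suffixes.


translate([416, 224, 0]) cube([3830, 1442, 122]);


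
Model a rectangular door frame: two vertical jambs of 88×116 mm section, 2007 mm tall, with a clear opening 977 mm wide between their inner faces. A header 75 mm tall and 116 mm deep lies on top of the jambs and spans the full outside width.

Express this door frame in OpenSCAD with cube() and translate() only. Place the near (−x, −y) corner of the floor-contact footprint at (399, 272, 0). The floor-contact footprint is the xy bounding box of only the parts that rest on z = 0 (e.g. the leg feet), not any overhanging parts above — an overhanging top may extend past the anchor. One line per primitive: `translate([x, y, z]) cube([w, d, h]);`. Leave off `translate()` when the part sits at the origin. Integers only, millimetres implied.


translate([399, 272, 0]) cube([88, 116, 2007]);
translate([1464, 272, 0]) cube([88, 116, 2007]);
translate([399, 272, 2007]) cube([1153, 116, 75]);


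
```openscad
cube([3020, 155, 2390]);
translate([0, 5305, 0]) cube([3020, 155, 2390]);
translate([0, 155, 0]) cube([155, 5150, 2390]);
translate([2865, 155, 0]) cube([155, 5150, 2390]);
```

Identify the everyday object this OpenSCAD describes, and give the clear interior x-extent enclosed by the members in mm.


A house (or room) frame. The interior width is 2710 mm.

Four 2390 mm walls enclosing a rectangle with no floor or roof — a room or house frame. Outside width is 3020 mm and wall thickness is 155 mm, so the interior width is 3020 − 2 × 155 = 2710 mm.


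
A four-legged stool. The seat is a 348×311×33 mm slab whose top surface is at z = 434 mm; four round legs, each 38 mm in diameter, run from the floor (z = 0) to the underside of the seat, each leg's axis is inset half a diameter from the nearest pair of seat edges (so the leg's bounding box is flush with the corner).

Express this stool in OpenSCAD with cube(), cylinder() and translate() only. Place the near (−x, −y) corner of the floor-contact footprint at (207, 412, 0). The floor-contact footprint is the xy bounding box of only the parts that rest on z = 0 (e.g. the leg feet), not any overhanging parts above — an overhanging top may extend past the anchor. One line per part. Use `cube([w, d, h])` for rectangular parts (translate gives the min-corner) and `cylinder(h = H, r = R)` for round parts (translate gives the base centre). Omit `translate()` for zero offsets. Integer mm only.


translate([207, 412, 401]) cube([348, 311, 33]);
translate([226, 431, 0]) cylinder(h = 401, r = 19);
translate([536, 431, 0]) cylinder(h = 401, r = 19);
translate([226, 704, 0]) cylinder(h = 401, r = 19);
translate([536, 704, 0]) cylinder(h = 401, r = 19);


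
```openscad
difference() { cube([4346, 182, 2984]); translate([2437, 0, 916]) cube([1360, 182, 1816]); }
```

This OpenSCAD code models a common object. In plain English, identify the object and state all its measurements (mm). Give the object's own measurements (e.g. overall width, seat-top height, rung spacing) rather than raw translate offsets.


A wall 4346 mm long (x), 182 mm thick (y), 2984 mm tall, with a rectangular window opening cut through it. The opening is 1360 mm wide and 1816 mm tall; its sill is at z = 916 mm and its near (−x) edge is 2437 mm from the wall's −x end. The opening passes through the full wall thickness.


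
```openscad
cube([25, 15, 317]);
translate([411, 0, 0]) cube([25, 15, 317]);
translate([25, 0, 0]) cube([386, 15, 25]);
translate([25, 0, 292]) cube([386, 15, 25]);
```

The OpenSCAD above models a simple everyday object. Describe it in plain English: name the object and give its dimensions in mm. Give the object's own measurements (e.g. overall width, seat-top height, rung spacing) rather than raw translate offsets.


A rectangular picture frame lying in the x–z plane (depth along y). The opening is 386 mm wide (x) by 267 mm tall (z), surrounded by a border 25 mm wide on all four sides. The frame is 15 mm deep and is made of two full-height vertical stiles with two horizontal rails fitted between them.


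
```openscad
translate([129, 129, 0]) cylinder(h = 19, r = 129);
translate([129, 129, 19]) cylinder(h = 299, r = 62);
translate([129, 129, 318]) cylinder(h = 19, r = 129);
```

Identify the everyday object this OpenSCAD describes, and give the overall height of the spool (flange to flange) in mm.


A spool. The overall height is 337 mm.

Three coaxial cylinders, large–small–large — a spool. Two 19 mm flanges and a 299 mm core give 19 + 299 + 19 = 337 mm.


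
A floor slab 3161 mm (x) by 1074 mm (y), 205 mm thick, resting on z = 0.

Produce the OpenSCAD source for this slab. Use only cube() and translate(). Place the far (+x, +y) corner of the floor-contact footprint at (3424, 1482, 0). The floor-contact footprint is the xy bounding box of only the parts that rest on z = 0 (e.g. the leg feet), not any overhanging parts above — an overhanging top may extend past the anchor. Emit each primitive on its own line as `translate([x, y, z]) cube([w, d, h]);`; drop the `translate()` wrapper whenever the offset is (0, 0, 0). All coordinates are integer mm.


translate([263, 408, 0]) cube([3161, 1074, 205]);


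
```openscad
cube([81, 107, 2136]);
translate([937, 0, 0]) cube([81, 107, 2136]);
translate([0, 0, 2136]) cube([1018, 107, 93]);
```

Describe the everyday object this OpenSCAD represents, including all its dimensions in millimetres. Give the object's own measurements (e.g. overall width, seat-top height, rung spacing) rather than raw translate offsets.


A door frame. The clear opening is 856 mm wide and 2136 mm high. Two 81 mm wide jambs, 107 mm deep, stand either side of the opening from the floor to the top of the opening. A 93 mm thick head sits across the top of both jambs, spanning the full outside width of the frame.


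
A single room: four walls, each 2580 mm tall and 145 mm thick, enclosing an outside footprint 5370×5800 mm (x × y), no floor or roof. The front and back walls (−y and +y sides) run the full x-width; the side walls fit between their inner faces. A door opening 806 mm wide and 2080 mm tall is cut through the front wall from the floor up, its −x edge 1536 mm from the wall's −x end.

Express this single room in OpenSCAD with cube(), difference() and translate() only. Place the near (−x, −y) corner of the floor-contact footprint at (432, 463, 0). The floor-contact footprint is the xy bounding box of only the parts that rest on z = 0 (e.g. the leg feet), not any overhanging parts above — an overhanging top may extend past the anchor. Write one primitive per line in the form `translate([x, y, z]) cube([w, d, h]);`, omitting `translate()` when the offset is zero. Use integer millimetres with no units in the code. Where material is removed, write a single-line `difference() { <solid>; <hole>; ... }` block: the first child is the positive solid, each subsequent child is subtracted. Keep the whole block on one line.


difference() { translate([432, 463, 0]) cube([5370, 145, 2580]); translate([1968, 463, 0]) cube([806, 145, 2080]); }
translate([432, 6118, 0]) cube([5370, 145, 2580]);
translate([432, 608, 0]) cube([145, 5510, 2580]);
translate([5657, 608, 0]) cube([145, 5510, 2580]);


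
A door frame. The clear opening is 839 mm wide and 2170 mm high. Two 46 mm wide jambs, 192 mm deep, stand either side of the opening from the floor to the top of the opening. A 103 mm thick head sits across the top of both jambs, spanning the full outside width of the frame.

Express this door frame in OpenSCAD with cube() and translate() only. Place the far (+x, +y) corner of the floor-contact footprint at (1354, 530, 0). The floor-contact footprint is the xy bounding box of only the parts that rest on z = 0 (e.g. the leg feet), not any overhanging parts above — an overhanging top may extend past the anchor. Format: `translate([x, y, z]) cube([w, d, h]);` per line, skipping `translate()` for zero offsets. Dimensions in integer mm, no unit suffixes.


translate([423, 338, 0]) cube([46, 192, 2170]);
translate([1308, 338, 0]) cube([46, 192, 2170]);
translate([423, 338, 2170]) cube([931, 192, 103]);


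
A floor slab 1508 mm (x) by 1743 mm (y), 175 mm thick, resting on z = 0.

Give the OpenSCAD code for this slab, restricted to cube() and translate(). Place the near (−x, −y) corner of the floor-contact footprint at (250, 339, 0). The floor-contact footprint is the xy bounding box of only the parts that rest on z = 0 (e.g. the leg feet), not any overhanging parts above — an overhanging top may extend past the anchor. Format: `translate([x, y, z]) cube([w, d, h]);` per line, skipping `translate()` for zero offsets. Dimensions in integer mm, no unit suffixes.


translate([250, 339, 0]) cube([1508, 1743, 175]);


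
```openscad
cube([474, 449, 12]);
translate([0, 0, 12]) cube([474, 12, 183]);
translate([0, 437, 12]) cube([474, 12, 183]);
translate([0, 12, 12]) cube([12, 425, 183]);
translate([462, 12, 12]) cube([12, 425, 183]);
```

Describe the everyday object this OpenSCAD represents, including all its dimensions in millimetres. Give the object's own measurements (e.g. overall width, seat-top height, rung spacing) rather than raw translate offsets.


An open-topped rectangular box: outside dimensions 474×449×195 mm, with a uniform wall and base thickness of 12 mm. The base is a full 474×449 slab on the floor; four walls sit on top of the base. The front and back walls (the −y and +y sides) span the full width; the two side walls fit between them.


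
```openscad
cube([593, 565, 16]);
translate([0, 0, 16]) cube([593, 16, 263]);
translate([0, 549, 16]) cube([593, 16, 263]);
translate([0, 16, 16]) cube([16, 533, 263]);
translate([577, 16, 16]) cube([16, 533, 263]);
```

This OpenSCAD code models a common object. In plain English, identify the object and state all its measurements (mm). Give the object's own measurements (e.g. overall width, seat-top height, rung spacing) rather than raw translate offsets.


An open-topped rectangular box: outside dimensions 593×565×279 mm, with a uniform wall and base thickness of 16 mm. The base is a full 593×565 slab on the floor; four walls sit on top of the base. The front and back walls (the −y and +y sides) span the full width; the two side walls fit between them.


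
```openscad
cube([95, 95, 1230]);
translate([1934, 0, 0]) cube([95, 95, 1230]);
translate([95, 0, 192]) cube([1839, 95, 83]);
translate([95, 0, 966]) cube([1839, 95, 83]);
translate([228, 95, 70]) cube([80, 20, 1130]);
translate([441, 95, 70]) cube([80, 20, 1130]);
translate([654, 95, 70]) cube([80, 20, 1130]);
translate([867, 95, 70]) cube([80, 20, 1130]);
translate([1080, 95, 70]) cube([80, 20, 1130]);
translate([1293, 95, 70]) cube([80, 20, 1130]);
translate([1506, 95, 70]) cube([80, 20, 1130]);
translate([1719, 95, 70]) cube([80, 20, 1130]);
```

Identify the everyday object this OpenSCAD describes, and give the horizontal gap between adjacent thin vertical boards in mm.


A fence section. The picket gap is 133 mm.

Two posts, two rails, 8 pickets — a fence section. Span 1839 mm holds 8 pickets of 80 mm with 9 equal gaps: ⌊(1839 − 8·80) / 9⌋ = 133 mm.


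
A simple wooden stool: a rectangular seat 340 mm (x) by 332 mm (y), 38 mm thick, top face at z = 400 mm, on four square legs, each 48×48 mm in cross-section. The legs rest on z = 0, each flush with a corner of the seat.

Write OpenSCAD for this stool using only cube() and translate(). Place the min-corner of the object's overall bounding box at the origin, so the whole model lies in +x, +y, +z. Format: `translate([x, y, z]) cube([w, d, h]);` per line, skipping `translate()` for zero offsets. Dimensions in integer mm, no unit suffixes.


translate([0, 0, 362]) cube([340, 332, 38]);
cube([48, 48, 362]);
translate([292, 0, 0]) cube([48, 48, 362]);
translate([0, 284, 0]) cube([48, 48, 362]);
translate([292, 284, 0]) cube([48, 48, 362]);


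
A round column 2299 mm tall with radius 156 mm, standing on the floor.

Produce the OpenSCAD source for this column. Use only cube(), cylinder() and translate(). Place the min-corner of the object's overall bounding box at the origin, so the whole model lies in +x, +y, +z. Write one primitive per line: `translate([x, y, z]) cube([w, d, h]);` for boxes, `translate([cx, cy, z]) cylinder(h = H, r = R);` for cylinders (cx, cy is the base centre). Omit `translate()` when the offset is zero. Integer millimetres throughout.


translate([156, 156, 0]) cylinder(h = 2299, r = 156);


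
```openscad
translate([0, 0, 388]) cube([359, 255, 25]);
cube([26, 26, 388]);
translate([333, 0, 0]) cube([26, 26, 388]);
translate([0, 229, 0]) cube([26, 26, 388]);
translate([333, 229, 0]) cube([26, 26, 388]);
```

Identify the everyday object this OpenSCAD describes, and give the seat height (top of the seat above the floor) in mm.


A stool. The seat height is 413 mm.

A 359×255×25 slab at z = 388 on four corner posts — a stool. The seat top is 388 + 25 = 413 mm.


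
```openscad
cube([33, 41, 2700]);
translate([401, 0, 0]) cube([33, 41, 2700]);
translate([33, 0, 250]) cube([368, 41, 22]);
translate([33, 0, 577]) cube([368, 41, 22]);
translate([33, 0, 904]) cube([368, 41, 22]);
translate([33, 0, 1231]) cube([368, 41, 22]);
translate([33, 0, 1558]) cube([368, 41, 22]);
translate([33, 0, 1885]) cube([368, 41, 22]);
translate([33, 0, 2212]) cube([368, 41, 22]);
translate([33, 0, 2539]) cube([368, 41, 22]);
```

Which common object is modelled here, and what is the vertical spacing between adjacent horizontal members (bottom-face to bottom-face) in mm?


A ladder. The rung spacing is 327 mm.

Two tall 33×41 posts with 8 short bars between them — a ladder. Adjacent rungs sit at z = 250 and z = 577, so the spacing is 577 − 250 = 327 mm.


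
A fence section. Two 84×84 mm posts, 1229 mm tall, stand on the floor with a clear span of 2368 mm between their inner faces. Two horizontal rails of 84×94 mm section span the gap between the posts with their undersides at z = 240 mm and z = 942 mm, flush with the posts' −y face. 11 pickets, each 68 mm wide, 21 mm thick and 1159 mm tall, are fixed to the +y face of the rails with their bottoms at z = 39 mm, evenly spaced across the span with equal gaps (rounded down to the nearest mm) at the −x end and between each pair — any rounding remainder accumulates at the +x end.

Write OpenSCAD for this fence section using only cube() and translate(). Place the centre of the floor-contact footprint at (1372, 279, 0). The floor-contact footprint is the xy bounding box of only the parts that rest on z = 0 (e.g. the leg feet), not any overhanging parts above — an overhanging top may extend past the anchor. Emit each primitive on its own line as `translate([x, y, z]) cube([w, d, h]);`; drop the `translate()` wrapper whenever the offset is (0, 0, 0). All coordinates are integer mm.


translate([104, 237, 0]) cube([84, 84, 1229]);
translate([2556, 237, 0]) cube([84, 84, 1229]);
translate([188, 237, 240]) cube([2368, 84, 94]);
translate([188, 237, 942]) cube([2368, 84, 94]);
translate([323, 321, 39]) cube([68, 21, 1159]);
translate([526, 321, 39]) cube([68, 21, 1159]);
translate([729, 321, 39]) cube([68, 21, 1159]);
translate([932, 321, 39]) cube([68, 21, 1159]);
translate([1135, 321, 39]) cube([68, 21, 1159]);
translate([1338, 321, 39]) cube([68, 21, 1159]);
translate([1541, 321, 39]) cube([68, 21, 1159]);
translate([1744, 321, 39]) cube([68, 21, 1159]);
translate([1947, 321, 39]) cube([68, 21, 1159]);
translate([2150, 321, 39]) cube([68, 21, 1159]);
translate([2353, 321, 39]) cube([68, 21, 1159]);


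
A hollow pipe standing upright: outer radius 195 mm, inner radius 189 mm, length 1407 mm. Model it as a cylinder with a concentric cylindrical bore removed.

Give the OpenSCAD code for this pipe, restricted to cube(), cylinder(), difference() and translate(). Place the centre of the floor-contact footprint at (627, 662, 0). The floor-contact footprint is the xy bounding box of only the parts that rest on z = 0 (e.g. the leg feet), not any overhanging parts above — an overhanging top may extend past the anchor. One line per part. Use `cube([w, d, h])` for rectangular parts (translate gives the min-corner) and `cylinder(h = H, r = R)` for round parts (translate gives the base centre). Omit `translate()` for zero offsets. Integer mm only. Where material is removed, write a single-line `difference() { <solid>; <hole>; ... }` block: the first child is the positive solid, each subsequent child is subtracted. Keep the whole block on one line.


difference() { translate([627, 662, 0]) cylinder(h = 1407, r = 195); translate([627, 662, 0]) cylinder(h = 1407, r = 189); }


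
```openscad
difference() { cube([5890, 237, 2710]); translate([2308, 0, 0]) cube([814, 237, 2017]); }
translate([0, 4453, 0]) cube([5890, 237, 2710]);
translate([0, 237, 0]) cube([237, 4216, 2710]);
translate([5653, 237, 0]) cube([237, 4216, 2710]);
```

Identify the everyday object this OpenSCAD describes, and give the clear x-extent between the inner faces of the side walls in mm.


A single room. The interior width is 5416 mm.

Four walls enclosing a rectangle with a door in the front wall — a room. Outside width 5890 minus two 237 mm walls gives 5416 mm.


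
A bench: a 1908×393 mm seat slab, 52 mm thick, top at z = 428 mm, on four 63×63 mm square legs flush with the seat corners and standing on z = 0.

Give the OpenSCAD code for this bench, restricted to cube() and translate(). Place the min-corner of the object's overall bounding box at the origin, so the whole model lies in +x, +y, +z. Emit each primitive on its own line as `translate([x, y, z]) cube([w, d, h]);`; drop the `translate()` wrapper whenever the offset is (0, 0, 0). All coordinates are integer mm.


translate([0, 0, 376]) cube([1908, 393, 52]);
cube([63, 63, 376]);
translate([0, 330, 0]) cube([63, 63, 376]);
translate([1845, 0, 0]) cube([63, 63, 376]);
translate([1845, 330, 0]) cube([63, 63, 376]);


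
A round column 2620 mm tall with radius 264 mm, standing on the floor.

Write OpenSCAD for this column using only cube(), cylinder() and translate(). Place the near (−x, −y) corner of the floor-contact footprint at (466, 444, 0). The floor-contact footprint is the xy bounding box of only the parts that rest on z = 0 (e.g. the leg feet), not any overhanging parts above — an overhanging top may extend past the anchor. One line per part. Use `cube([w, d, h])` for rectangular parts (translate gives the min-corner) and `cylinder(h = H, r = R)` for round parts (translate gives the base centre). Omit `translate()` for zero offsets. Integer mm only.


translate([730, 708, 0]) cylinder(h = 2620, r = 264);


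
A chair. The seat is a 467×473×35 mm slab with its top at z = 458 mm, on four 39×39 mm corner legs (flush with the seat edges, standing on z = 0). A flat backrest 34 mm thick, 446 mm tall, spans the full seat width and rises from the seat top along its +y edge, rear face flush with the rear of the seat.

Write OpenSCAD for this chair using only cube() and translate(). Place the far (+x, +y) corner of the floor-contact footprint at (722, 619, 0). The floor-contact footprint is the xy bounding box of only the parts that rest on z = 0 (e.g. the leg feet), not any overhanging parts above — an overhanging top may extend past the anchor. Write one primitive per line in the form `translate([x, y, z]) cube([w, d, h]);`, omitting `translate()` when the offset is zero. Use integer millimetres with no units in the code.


translate([255, 146, 423]) cube([467, 473, 35]);
translate([255, 146, 0]) cube([39, 39, 423]);
translate([683, 146, 0]) cube([39, 39, 423]);
translate([255, 580, 0]) cube([39, 39, 423]);
translate([683, 580, 0]) cube([39, 39, 423]);
translate([255, 585, 458]) cube([467, 34, 446]);
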